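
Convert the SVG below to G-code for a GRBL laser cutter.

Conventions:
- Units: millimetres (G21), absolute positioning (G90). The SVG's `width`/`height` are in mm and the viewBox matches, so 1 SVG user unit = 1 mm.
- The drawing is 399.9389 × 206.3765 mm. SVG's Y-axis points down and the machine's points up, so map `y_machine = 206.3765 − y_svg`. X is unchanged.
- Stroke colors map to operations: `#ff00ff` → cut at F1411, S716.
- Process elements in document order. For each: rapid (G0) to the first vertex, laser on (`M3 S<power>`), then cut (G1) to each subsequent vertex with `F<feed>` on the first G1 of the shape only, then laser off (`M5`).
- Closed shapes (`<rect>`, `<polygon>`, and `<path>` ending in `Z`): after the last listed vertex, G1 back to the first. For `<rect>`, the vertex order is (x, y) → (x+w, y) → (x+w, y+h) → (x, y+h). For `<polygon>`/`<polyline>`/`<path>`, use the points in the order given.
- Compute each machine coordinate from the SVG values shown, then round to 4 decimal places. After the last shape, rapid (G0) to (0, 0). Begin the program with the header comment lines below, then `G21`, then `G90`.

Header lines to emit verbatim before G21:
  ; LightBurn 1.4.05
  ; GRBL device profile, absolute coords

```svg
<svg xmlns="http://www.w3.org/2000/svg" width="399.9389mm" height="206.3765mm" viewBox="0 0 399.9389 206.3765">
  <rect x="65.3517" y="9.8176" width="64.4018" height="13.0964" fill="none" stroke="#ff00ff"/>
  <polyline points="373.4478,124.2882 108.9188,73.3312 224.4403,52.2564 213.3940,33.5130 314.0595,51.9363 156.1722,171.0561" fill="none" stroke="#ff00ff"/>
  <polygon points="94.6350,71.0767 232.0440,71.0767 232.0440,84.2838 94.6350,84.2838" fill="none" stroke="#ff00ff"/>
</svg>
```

viewBox `0 0 399.9389 206.3765` with mm width/height → 1 unit = 1 mm. Flip: y_m = 206.3765 − y_svg.

**Shape 1** — `<rect>` rectangle, stroke `#ff00ff` → cut (S716, F1411). Machine vertices: (65.3517,196.5589) → (129.7535,196.5589) → (129.7535,183.4625) → (65.3517,183.4625) → (65.3517,196.5589). Closed: final G1 returns to the first vertex.

**Shape 2** — `<polyline>` open polyline, stroke `#ff00ff` → cut (S716, F1411). Machine vertices: (373.4478,82.0883) → (108.9188,133.0453) → (224.4403,154.1201) → (213.3940,172.8635) → (314.0595,154.4402) → (156.1722,35.3204). Open path.

**Shape 3** — `<polygon>` rectangle, stroke `#ff00ff` → cut (S716, F1411). Machine vertices: (94.6350,135.2998) → (232.0440,135.2998) → (232.0440,122.0927) → (94.6350,122.0927) → (94.6350,135.2998). Closed: final G1 returns to the first vertex.

; LightBurn 1.4.05
; GRBL device profile, absolute coords
G21
G90
G0 X65.3517 Y196.5589
M3 S716
G1 X129.7535 Y196.5589 F1411
G1 X129.7535 Y183.4625
G1 X65.3517 Y183.4625
G1 X65.3517 Y196.5589
M5
G0 X373.4478 Y82.0883
M3 S716
G1 X108.9188 Y133.0453 F1411
G1 X224.4403 Y154.1201
G1 X213.3940 Y172.8635
G1 X314.0595 Y154.4402
G1 X156.1722 Y35.3204
M5
G0 X94.6350 Y135.2998
M3 S716
G1 X232.0440 Y135.2998 F1411
G1 X232.0440 Y122.0927
G1 X94.6350 Y122.0927
G1 X94.6350 Y135.2998
M5
G0 X0.0000 Y0.0000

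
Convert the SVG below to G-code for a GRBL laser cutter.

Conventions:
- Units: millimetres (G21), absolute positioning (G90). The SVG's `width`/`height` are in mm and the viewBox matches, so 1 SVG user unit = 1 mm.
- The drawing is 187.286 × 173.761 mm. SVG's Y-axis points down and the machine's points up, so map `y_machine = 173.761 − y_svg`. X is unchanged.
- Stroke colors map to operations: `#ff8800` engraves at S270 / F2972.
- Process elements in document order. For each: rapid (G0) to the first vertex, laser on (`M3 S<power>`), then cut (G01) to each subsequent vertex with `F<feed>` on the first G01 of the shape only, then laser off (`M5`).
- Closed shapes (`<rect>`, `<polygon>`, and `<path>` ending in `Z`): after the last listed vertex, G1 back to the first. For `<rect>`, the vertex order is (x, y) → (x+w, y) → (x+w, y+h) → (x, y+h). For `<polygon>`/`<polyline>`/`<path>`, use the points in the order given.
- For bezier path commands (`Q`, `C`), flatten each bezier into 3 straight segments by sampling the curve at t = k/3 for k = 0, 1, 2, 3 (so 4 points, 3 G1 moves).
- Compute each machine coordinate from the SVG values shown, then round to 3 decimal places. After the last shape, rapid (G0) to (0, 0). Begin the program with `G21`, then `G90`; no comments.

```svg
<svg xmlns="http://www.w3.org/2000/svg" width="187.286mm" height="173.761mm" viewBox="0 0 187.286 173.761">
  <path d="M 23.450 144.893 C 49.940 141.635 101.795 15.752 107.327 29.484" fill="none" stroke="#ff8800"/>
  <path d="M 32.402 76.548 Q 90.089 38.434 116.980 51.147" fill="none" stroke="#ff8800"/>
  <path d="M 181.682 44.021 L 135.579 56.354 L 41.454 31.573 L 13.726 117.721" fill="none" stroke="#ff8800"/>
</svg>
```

viewBox `0 0 187.286 173.761` with mm width/height → 1 unit = 1 mm. Flip: y_m = 173.761 − y_svg.

**Shape 1** — `<path>` cubic bezier, stroke `#ff8800` → engrave (S270, F2972). Control points (SVG): P0=(23.450,144.893), P1=(49.940,141.635), P2=(101.795,15.752), P3=(107.327,29.484); sampled at t=k/3. Machine vertices: (23.450,28.868) → (55.740,63.288) → (89.009,121.183) → (107.327,144.277). Open path.

**Shape 2** — `<path>` quadratic bezier, stroke `#ff8800` → engrave (S270, F2972). Control points (SVG): P0=(32.402,76.548), P1=(90.089,38.434), P2=(116.980,51.147); sampled at t=k/3. Machine vertices: (32.402,97.213) → (67.438,116.975) → (95.631,125.442) → (116.980,122.614). Open path.

**Shape 3** — `<path>` open polyline, stroke `#ff8800` → engrave (S270, F2972). Machine vertices: (181.682,129.740) → (135.579,117.407) → (41.454,142.188) → (13.726,56.040). Open path.

G21
G90
G0 X23.450 Y28.868
M3 S270
G01 X55.740 Y63.288 F2972
G01 X89.009 Y121.183
G01 X107.327 Y144.277
M5
G0 X32.402 Y97.213
M3 S270
G01 X67.438 Y116.975 F2972
G01 X95.631 Y125.442
G01 X116.980 Y122.614
M5
G0 X181.682 Y129.740
M3 S270
G01 X135.579 Y117.407 F2972
G01 X41.454 Y142.188
G01 X13.726 Y56.040
M5
G0 X0.000 Y0.000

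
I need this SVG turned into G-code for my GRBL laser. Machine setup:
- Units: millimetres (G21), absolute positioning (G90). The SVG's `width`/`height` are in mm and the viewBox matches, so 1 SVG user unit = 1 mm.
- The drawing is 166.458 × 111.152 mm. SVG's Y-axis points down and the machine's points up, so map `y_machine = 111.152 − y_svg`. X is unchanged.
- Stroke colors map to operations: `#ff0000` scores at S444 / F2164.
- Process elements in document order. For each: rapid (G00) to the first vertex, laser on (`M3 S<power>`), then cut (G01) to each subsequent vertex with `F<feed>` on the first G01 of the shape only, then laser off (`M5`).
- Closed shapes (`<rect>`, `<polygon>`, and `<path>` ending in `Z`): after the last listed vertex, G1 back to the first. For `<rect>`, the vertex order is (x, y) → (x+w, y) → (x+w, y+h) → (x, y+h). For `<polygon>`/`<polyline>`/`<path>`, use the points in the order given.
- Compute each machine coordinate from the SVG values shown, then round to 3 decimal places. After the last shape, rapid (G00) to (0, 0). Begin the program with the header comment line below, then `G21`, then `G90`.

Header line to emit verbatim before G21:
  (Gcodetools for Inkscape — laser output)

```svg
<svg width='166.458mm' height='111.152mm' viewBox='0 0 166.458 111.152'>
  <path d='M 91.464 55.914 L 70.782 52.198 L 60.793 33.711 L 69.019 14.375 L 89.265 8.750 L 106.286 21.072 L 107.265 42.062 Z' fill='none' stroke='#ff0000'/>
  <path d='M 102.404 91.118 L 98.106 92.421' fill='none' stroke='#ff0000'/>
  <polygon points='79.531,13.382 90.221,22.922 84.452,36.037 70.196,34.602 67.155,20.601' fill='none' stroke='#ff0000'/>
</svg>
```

Since the viewBox matches the mm dimensions, user units are millimetres directly. The only transform is the Y-flip y_m = 111.152 − y_svg.

Shape 1 is a regular polygon drawn with `<path>`. Its stroke #ff0000 means score at S444, F2164. After flipping Y the toolpath is (91.464,55.238) → (70.782,58.954) → (60.793,77.441) → (69.019,96.777) → (89.265,102.402) → (106.286,90.080) → (107.265,69.090) → (91.464,55.238), returning to the start.

Shape 2 is a line segment drawn with `<path>`. Its stroke #ff0000 means score at S444, F2164. After flipping Y the toolpath is (102.404,20.034) → (98.106,18.731).

Shape 3 is a regular polygon drawn with `<polygon>`. Its stroke #ff0000 means score at S444, F2164. After flipping Y the toolpath is (79.531,97.770) → (90.221,88.230) → (84.452,75.115) → (70.196,76.550) → (67.155,90.551) → (79.531,97.770), returning to the start.

(Gcodetools for Inkscape — laser output)
G21
G90
G00 X91.464 Y55.238
M3 S444
G01 X70.782 Y58.954 F2164
G01 X60.793 Y77.441
G01 X69.019 Y96.777
G01 X89.265 Y102.402
G01 X106.286 Y90.080
G01 X107.265 Y69.090
G01 X91.464 Y55.238
M5
G00 X102.404 Y20.034
M3 S444
G01 X98.106 Y18.731 F2164
M5
G00 X79.531 Y97.770
M3 S444
G01 X90.221 Y88.230 F2164
G01 X84.452 Y75.115
G01 X70.196 Y76.550
G01 X67.155 Y90.551
G01 X79.531 Y97.770
M5
G00 X0.000 Y0.000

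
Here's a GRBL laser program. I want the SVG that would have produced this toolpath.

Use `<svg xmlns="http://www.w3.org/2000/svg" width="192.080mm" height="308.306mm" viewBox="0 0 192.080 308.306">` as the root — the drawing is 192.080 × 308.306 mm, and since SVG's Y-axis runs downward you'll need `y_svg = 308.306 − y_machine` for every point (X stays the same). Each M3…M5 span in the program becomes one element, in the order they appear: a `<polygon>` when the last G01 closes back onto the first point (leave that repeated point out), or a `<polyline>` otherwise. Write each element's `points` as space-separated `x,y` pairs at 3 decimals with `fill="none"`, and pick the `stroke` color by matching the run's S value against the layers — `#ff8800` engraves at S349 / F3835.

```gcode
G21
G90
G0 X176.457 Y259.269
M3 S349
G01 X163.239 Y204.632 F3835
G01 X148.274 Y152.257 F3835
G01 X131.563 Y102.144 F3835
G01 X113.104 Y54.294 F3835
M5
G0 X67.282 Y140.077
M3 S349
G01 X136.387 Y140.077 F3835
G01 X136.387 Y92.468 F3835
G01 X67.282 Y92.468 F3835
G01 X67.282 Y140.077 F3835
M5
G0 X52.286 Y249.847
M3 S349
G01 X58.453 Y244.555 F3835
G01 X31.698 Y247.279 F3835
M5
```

<svg xmlns="http://www.w3.org/2000/svg" width="192.080mm" height="308.306mm" viewBox="0 0 192.080 308.306">
  <polyline points="176.457,49.037 163.239,103.674 148.274,156.049 131.563,206.162 113.104,254.012" fill="none" stroke="#ff8800"/>
  <polygon points="67.282,168.229 136.387,168.229 136.387,215.838 67.282,215.838" fill="none" stroke="#ff8800"/>
  <polyline points="52.286,58.459 58.453,63.751 31.698,61.027" fill="none" stroke="#ff8800"/>
</svg>

y_svg = 308.306 − y_m. Every run uses S349, so all elements get stroke `#ff8800` (engrave).

[1] open run; points: 176.457,49.037 163.239,103.674 148.274,156.049 131.563,206.162 113.104,254.012

[2] closed run; points: 67.282,168.229 136.387,168.229 136.387,215.838 67.282,215.838

[3] open run; points: 52.286,58.459 58.453,63.751 31.698,61.027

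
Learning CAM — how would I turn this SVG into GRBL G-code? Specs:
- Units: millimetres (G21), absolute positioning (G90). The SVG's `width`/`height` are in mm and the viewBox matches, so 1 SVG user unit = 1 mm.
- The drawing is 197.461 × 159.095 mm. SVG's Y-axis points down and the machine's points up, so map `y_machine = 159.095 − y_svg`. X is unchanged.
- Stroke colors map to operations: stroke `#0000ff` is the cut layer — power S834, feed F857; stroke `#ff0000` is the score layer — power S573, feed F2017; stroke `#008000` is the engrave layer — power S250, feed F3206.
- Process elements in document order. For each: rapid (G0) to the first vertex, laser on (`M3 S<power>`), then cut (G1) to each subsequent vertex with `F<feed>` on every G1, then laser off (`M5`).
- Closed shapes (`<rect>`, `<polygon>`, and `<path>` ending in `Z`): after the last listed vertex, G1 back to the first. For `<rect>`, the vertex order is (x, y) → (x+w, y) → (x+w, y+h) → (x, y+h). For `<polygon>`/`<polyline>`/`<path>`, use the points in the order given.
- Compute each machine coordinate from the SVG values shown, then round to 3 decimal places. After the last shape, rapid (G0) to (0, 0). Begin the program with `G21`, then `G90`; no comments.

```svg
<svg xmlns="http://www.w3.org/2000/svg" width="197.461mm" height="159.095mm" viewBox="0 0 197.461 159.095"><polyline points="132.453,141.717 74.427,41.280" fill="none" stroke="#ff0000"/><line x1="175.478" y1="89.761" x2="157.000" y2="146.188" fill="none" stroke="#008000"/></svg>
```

Since the viewBox matches the mm dimensions, user units are millimetres directly. The only transform is the Y-flip y_m = 159.095 − y_svg.

Shape 1 is a line segment drawn with `<polyline>`. Its stroke #ff0000 means score at S573, F2017. After flipping Y the toolpath is (132.453,17.378) → (74.427,117.815).

Shape 2 is a line segment drawn with `<line>`. Its stroke #008000 means engrave at S250, F3206. After flipping Y the toolpath is (175.478,69.334) → (157.000,12.907).

G21
G90
G0 X132.453 Y17.378
M3 S573
G1 X74.427 Y117.815 F2017
M5
G0 X175.478 Y69.334
M3 S250
G1 X157.000 Y12.907 F3206
M5
G0 X0.000 Y0.000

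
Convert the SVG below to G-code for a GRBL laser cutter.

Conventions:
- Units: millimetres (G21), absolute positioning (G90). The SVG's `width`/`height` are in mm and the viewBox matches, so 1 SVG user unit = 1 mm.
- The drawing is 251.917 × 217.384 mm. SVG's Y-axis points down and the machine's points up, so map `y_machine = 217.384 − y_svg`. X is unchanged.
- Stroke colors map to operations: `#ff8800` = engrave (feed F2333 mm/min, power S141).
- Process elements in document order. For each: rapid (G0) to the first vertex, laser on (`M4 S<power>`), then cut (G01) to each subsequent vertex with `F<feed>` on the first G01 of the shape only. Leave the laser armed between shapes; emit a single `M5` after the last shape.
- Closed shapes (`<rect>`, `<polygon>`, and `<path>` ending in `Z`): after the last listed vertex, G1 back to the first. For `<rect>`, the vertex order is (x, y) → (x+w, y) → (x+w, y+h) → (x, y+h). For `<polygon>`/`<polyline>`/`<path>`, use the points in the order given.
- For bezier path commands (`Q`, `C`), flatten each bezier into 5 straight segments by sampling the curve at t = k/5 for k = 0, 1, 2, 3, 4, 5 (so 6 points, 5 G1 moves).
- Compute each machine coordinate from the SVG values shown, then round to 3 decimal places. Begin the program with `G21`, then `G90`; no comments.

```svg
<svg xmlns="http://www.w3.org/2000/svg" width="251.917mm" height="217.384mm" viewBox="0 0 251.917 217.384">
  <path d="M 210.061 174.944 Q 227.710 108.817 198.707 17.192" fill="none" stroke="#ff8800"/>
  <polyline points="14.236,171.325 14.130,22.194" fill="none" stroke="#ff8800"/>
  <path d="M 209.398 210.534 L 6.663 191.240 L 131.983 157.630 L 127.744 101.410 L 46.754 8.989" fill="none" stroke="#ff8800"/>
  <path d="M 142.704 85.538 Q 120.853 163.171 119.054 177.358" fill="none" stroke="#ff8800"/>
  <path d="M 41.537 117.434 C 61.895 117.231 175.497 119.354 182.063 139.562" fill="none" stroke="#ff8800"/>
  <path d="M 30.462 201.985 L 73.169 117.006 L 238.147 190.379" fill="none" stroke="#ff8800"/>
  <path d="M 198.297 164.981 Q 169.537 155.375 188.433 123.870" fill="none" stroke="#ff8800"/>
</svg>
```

G21
G90
G0 X210.061 Y42.440
M4 S141
G01 X215.255 Y69.911 F2333
G01 X216.716 Y99.421
G01 X214.445 Y130.972
G01 X208.442 Y164.562
G01 X198.707 Y200.192
G0 X14.236 Y46.059
M4 S141
G01 X14.130 Y195.190 F2333
G0 X209.398 Y6.850
M4 S141
G01 X6.663 Y26.144 F2333
G01 X131.983 Y59.754
G01 X127.744 Y115.974
G01 X46.754 Y208.395
G0 X142.704 Y131.846
M4 S141
G01 X134.766 Y103.331 F2333
G01 X128.432 Y79.891
G01 X123.702 Y61.527
G01 X120.576 Y48.239
G01 X119.054 Y40.026
G0 X41.537 Y99.950
M4 S141
G01 X63.339 Y99.667 F2333
G01 X97.906 Y98.069
G01 X135.624 Y94.399
G01 X166.881 Y87.903
G01 X182.063 Y77.822
G0 X30.462 Y15.399
M4 S141
G01 X73.169 Y100.378 F2333
G01 X238.147 Y27.005
G0 X198.297 Y52.403
M4 S141
G01 X188.699 Y57.121 F2333
G01 X182.914 Y63.592
G01 X180.941 Y71.814
G01 X182.781 Y81.788
G01 X188.433 Y93.514
M5

viewBox `0 0 251.917 217.384` with mm width/height → 1 unit = 1 mm. Flip: y_m = 217.384 − y_svg.

**Shape 1** — `<path>` quadratic bezier, stroke `#ff8800` → engrave (S141, F2333). Control points (SVG): P0=(210.061,174.944), P1=(227.710,108.817), P2=(198.707,17.192); sampled at t=k/5. Machine vertices: (210.061,42.440) → (215.255,69.911) → (216.716,99.421) → (214.445,130.972) → (208.442,164.562) → (198.707,200.192). Open path.

**Shape 2** — `<polyline>` line segment, stroke `#ff8800` → engrave (S141, F2333). Machine vertices: (14.236,46.059) → (14.130,195.190). Open path.

**Shape 3** — `<path>` open polyline, stroke `#ff8800` → engrave (S141, F2333). Machine vertices: (209.398,6.850) → (6.663,26.144) → (131.983,59.754) → (127.744,115.974) → (46.754,208.395). Open path.

**Shape 4** — `<path>` quadratic bezier, stroke `#ff8800` → engrave (S141, F2333). Control points (SVG): P0=(142.704,85.538), P1=(120.853,163.171), P2=(119.054,177.358); sampled at t=k/5. Machine vertices: (142.704,131.846) → (134.766,103.331) → (128.432,79.891) → (123.702,61.527) → (120.576,48.239) → (119.054,40.026). Open path.

**Shape 5** — `<path>` cubic bezier, stroke `#ff8800` → engrave (S141, F2333). Control points (SVG): P0=(41.537,117.434), P1=(61.895,117.231), P2=(175.497,119.354), P3=(182.063,139.562); sampled at t=k/5. Machine vertices: (41.537,99.950) → (63.339,99.667) → (97.906,98.069) → (135.624,94.399) → (166.881,87.903) → (182.063,77.822). Open path.

**Shape 6** — `<path>` open polyline, stroke `#ff8800` → engrave (S141, F2333). Machine vertices: (30.462,15.399) → (73.169,100.378) → (238.147,27.005). Open path.

**Shape 7** — `<path>` quadratic bezier, stroke `#ff8800` → engrave (S141, F2333). Control points (SVG): P0=(198.297,164.981), P1=(169.537,155.375), P2=(188.433,123.870); sampled at t=k/5. Machine vertices: (198.297,52.403) → (188.699,57.121) → (182.914,63.592) → (180.941,71.814) → (182.781,81.788) → (188.433,93.514). Open path.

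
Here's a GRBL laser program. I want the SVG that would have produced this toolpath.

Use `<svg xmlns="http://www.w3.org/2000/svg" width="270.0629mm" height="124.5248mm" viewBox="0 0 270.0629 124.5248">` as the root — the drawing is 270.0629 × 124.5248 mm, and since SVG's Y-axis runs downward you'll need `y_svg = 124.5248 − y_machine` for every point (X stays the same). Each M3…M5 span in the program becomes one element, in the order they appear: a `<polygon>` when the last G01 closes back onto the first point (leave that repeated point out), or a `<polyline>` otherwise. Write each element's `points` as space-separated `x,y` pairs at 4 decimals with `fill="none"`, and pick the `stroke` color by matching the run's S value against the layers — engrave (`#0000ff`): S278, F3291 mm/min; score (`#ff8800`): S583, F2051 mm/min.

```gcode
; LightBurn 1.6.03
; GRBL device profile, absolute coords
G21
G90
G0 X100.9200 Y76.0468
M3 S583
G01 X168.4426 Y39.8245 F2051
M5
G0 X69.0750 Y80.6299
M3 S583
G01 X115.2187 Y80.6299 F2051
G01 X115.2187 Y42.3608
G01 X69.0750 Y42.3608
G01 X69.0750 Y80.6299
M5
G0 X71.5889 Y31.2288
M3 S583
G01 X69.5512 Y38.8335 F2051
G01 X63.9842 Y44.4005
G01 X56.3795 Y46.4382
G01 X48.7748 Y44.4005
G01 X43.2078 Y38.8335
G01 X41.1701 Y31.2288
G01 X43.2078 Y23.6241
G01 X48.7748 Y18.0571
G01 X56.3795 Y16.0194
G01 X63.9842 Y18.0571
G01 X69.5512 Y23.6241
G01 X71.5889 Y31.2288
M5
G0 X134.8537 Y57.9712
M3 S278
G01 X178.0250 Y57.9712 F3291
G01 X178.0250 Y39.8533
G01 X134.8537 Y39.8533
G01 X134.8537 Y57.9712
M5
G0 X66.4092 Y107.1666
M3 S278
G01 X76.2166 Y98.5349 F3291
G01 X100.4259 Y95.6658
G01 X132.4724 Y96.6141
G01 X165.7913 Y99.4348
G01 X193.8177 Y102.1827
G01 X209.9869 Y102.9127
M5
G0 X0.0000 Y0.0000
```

<svg xmlns="http://www.w3.org/2000/svg" width="270.0629mm" height="124.5248mm" viewBox="0 0 270.0629 124.5248">
  <polyline points="100.9200,48.4780 168.4426,84.7003" fill="none" stroke="#ff8800"/>
  <polygon points="69.0750,43.8949 115.2187,43.8949 115.2187,82.1640 69.0750,82.1640" fill="none" stroke="#ff8800"/>
  <polygon points="71.5889,93.2960 69.5512,85.6913 63.9842,80.1243 56.3795,78.0866 48.7748,80.1243 43.2078,85.6913 41.1701,93.2960 43.2078,100.9007 48.7748,106.4677 56.3795,108.5054 63.9842,106.4677 69.5512,100.9007" fill="none" stroke="#ff8800"/>
  <polygon points="134.8537,66.5536 178.0250,66.5536 178.0250,84.6715 134.8537,84.6715" fill="none" stroke="#0000ff"/>
  <polyline points="66.4092,17.3582 76.2166,25.9899 100.4259,28.8590 132.4724,27.9107 165.7913,25.0900 193.8177,22.3421 209.9869,21.6121" fill="none" stroke="#0000ff"/>
</svg>

Each laser-on run becomes one SVG element. Flip Y back into SVG space with y_svg = 124.5248 − y_machine.

Run 1: the run's S583 means `#ff8800` (score). The run is open, so emit a `<polyline>` with points (Y-flipped): 100.9200,48.4780 168.4426,84.7003.

Run 2: the run's S583 means `#ff8800` (score). The run returns to its start, so emit a `<polygon>` with points (Y-flipped): 69.0750,43.8949 115.2187,43.8949 115.2187,82.1640 69.0750,82.1640.

Run 3: power S583 maps to stroke `#ff8800` (score). The run returns to its start, so emit a `<polygon>` with points (Y-flipped): 71.5889,93.2960 69.5512,85.6913 63.9842,80.1243 56.3795,78.0866 48.7748,80.1243 43.2078,85.6913 41.1701,93.2960 43.2078,100.9007 48.7748,106.4677 56.3795,108.5054 63.9842,106.4677 69.5512,100.9007.

Run 4: the run's S278 means `#0000ff` (engrave). The run returns to its start, so emit a `<polygon>` with points (Y-flipped): 134.8537,66.5536 178.0250,66.5536 178.0250,84.6715 134.8537,84.6715.

Run 5: power S278 maps to stroke `#0000ff` (engrave). The run is open, so emit a `<polyline>` with points (Y-flipped): 66.4092,17.3582 76.2166,25.9899 100.4259,28.8590 132.4724,27.9107 165.7913,25.0900 193.8177,22.3421 209.9869,21.6121.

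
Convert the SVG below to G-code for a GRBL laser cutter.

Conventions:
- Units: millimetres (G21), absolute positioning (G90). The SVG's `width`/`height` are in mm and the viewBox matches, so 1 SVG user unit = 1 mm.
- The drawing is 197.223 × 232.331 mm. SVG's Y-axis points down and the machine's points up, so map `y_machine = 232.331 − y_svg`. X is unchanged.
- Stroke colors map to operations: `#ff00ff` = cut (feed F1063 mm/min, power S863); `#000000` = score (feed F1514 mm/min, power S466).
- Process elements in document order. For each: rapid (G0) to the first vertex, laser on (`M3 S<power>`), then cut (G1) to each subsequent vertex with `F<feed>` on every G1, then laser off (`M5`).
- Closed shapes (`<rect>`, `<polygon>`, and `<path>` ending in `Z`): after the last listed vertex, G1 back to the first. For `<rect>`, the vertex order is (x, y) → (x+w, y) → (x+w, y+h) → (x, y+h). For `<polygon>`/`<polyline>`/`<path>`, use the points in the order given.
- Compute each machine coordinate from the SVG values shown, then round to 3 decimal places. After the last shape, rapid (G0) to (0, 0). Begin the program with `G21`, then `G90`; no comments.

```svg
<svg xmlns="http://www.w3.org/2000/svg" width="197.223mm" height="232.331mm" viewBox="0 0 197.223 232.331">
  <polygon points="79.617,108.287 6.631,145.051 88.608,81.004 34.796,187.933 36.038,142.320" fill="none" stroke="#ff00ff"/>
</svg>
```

viewBox `0 0 197.223 232.331` with mm width/height → 1 unit = 1 mm. Flip: y_m = 232.331 − y_svg.

**Shape 1** — `<polygon>` closed polygon, stroke `#ff00ff` → cut (S863, F1063). Machine vertices: (79.617,124.044) → (6.631,87.280) → (88.608,151.327) → (34.796,44.398) → (36.038,90.011) → (79.617,124.044). Closed: final G1 returns to the first vertex.

G21
G90
G0 X79.617 Y124.044
M3 S863
G1 X6.631 Y87.280 F1063
G1 X88.608 Y151.327 F1063
G1 X34.796 Y44.398 F1063
G1 X36.038 Y90.011 F1063
G1 X79.617 Y124.044 F1063
M5
G0 X0.000 Y0.000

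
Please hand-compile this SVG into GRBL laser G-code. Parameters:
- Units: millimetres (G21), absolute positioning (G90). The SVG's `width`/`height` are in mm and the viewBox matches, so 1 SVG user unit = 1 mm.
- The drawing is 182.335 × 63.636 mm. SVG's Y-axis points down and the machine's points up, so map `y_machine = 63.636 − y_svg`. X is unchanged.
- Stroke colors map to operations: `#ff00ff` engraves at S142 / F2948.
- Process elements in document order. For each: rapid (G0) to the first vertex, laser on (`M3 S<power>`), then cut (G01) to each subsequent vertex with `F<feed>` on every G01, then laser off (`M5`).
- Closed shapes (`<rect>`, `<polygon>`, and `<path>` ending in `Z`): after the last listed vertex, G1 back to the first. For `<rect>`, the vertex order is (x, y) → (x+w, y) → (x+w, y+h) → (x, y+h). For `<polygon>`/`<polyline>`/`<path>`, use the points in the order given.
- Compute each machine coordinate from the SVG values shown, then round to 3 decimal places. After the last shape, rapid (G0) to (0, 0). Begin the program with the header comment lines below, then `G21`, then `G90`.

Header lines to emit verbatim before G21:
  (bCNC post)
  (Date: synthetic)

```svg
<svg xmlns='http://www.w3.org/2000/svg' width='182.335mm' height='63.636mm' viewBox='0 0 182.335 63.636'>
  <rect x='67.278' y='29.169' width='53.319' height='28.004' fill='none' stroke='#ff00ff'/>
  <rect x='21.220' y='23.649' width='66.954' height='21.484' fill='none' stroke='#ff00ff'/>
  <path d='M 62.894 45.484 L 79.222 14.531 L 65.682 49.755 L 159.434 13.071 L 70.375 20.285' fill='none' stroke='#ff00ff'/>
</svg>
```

(bCNC post)
(Date: synthetic)
G21
G90
G0 X67.278 Y34.467
M3 S142
G01 X120.597 Y34.467 F2948
G01 X120.597 Y6.463 F2948
G01 X67.278 Y6.463 F2948
G01 X67.278 Y34.467 F2948
M5
G0 X21.220 Y39.987
M3 S142
G01 X88.174 Y39.987 F2948
G01 X88.174 Y18.503 F2948
G01 X21.220 Y18.503 F2948
G01 X21.220 Y39.987 F2948
M5
G0 X62.894 Y18.152
M3 S142
G01 X79.222 Y49.105 F2948
G01 X65.682 Y13.881 F2948
G01 X159.434 Y50.565 F2948
G01 X70.375 Y43.351 F2948
M5
G0 X0.000 Y0.000

1 u = 1 mm; y_m = 63.636 − y.

[1] `<rect>` rectangle, #ff00ff→engrave S142 F2948: (67.278,34.467) → (120.597,34.467) → (120.597,6.463) → (67.278,6.463) → (67.278,34.467) (closed)

[2] `<rect>` rectangle, #ff00ff→engrave S142 F2948: (21.220,39.987) → (88.174,39.987) → (88.174,18.503) → (21.220,18.503) → (21.220,39.987) (closed)

[3] `<path>` open polyline, #ff00ff→engrave S142 F2948: (62.894,18.152) → (79.222,49.105) → (65.682,13.881) → (159.434,50.565) → (70.375,43.351)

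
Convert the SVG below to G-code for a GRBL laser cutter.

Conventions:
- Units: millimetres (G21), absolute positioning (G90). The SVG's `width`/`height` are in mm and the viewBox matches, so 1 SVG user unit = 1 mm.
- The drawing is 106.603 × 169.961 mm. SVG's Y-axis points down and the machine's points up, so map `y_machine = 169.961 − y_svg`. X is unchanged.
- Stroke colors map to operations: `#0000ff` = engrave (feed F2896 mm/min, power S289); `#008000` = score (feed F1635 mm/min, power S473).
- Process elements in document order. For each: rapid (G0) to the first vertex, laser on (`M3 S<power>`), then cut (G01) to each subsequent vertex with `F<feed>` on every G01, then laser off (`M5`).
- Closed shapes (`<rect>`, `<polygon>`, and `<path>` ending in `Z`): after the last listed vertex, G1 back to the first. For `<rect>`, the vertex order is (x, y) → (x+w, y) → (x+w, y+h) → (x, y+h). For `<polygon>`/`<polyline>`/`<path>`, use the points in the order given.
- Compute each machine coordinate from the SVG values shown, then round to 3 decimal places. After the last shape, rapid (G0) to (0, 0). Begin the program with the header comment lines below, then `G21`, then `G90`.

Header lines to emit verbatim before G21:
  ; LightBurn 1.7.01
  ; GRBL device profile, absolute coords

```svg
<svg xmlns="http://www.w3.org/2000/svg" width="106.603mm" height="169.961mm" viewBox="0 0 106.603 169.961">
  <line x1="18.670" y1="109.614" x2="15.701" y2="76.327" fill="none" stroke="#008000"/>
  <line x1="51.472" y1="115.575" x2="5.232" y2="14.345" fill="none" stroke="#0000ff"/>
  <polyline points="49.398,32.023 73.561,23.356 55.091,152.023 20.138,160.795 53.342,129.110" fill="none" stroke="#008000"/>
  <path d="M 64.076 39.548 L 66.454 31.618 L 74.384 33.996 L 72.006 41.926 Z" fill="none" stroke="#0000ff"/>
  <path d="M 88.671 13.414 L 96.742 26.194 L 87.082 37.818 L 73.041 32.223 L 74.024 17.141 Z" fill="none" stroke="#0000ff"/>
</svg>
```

Since the viewBox matches the mm dimensions, user units are millimetres directly. The only transform is the Y-flip y_m = 169.961 − y_svg.

Shape 1 is a line segment drawn with `<line>`. Its stroke #008000 means score at S473, F1635. After flipping Y the toolpath is (18.670,60.347) → (15.701,93.634).

Shape 2 is a line segment drawn with `<line>`. Its stroke #0000ff means engrave at S289, F2896. After flipping Y the toolpath is (51.472,54.386) → (5.232,155.616).

Shape 3 is a open polyline drawn with `<polyline>`. Its stroke #008000 means score at S473, F1635. After flipping Y the toolpath is (49.398,137.938) → (73.561,146.605) → (55.091,17.938) → (20.138,9.166) → (53.342,40.851).

Shape 4 is a regular polygon drawn with `<path>`. Its stroke #0000ff means engrave at S289, F2896. After flipping Y the toolpath is (64.076,130.413) → (66.454,138.343) → (74.384,135.965) → (72.006,128.035) → (64.076,130.413), returning to the start.

Shape 5 is a regular polygon drawn with `<path>`. Its stroke #0000ff means engrave at S289, F2896. After flipping Y the toolpath is (88.671,156.547) → (96.742,143.767) → (87.082,132.143) → (73.041,137.738) → (74.024,152.820) → (88.671,156.547), returning to the start.

; LightBurn 1.7.01
; GRBL device profile, absolute coords
G21
G90
G0 X18.670 Y60.347
M3 S473
G01 X15.701 Y93.634 F1635
M5
G0 X51.472 Y54.386
M3 S289
G01 X5.232 Y155.616 F2896
M5
G0 X49.398 Y137.938
M3 S473
G01 X73.561 Y146.605 F1635
G01 X55.091 Y17.938 F1635
G01 X20.138 Y9.166 F1635
G01 X53.342 Y40.851 F1635
M5
G0 X64.076 Y130.413
M3 S289
G01 X66.454 Y138.343 F2896
G01 X74.384 Y135.965 F2896
G01 X72.006 Y128.035 F2896
G01 X64.076 Y130.413 F2896
M5
G0 X88.671 Y156.547
M3 S289
G01 X96.742 Y143.767 F2896
G01 X87.082 Y132.143 F2896
G01 X73.041 Y137.738 F2896
G01 X74.024 Y152.820 F2896
G01 X88.671 Y156.547 F2896
M5
G0 X0.000 Y0.000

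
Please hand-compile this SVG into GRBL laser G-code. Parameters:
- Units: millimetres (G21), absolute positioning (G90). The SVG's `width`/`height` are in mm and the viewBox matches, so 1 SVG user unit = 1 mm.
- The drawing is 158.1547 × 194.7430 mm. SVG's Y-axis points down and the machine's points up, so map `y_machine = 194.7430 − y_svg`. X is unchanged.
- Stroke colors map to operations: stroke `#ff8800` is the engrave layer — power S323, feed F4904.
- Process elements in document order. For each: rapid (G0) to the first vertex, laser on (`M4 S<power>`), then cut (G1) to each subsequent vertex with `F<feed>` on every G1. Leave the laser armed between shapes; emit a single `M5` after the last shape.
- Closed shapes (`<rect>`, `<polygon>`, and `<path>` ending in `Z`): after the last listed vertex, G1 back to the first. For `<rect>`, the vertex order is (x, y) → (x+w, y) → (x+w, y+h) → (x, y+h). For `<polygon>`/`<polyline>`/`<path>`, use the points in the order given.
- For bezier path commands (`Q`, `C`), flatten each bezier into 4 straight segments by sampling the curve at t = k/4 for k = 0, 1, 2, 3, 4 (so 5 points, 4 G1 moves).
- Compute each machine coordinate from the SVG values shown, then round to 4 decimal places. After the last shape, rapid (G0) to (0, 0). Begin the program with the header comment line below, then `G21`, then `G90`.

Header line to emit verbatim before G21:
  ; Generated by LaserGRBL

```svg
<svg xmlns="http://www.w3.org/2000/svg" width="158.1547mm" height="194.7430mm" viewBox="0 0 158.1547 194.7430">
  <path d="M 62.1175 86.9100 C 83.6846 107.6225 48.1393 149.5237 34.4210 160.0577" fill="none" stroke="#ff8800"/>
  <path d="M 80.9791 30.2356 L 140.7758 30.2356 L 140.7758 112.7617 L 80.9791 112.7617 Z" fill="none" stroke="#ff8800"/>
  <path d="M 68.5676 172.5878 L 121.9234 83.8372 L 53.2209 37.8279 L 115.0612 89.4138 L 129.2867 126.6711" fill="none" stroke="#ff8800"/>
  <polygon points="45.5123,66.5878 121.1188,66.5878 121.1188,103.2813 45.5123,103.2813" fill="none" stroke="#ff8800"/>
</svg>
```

viewBox `0 0 158.1547 194.7430` with mm width/height → 1 unit = 1 mm. Flip: y_m = 194.7430 − y_svg.

**Shape 1** — `<path>` cubic bezier, stroke `#ff8800` → engrave (S323, F4904). Control points (SVG): P0=(62.1175,86.9100), P1=(83.6846,107.6225), P2=(48.1393,149.5237), P3=(34.4210,160.0577); sampled at t=k/4. Machine vertices: (62.1175,107.8330) → (68.8177,89.1469) → (61.5013,67.4422) → (47.5689,47.6460) → (34.4210,34.6853). Open path.

**Shape 2** — `<path>` rectangle, stroke `#ff8800` → engrave (S323, F4904). Machine vertices: (80.9791,164.5074) → (140.7758,164.5074) → (140.7758,81.9813) → (80.9791,81.9813) → (80.9791,164.5074). Closed: final G1 returns to the first vertex.

**Shape 3** — `<path>` open polyline, stroke `#ff8800` → engrave (S323, F4904). Machine vertices: (68.5676,22.1552) → (121.9234,110.9058) → (53.2209,156.9151) → (115.0612,105.3292) → (129.2867,68.0719). Open path.

**Shape 4** — `<polygon>` rectangle, stroke `#ff8800` → engrave (S323, F4904). Machine vertices: (45.5123,128.1552) → (121.1188,128.1552) → (121.1188,91.4617) → (45.5123,91.4617) → (45.5123,128.1552). Closed: final G1 returns to the first vertex.

; Generated by LaserGRBL
G21
G90
G0 X62.1175 Y107.8330
M4 S323
G1 X68.8177 Y89.1469 F4904
G1 X61.5013 Y67.4422 F4904
G1 X47.5689 Y47.6460 F4904
G1 X34.4210 Y34.6853 F4904
G0 X80.9791 Y164.5074
M4 S323
G1 X140.7758 Y164.5074 F4904
G1 X140.7758 Y81.9813 F4904
G1 X80.9791 Y81.9813 F4904
G1 X80.9791 Y164.5074 F4904
G0 X68.5676 Y22.1552
M4 S323
G1 X121.9234 Y110.9058 F4904
G1 X53.2209 Y156.9151 F4904
G1 X115.0612 Y105.3292 F4904
G1 X129.2867 Y68.0719 F4904
G0 X45.5123 Y128.1552
M4 S323
G1 X121.1188 Y128.1552 F4904
G1 X121.1188 Y91.4617 F4904
G1 X45.5123 Y91.4617 F4904
G1 X45.5123 Y128.1552 F4904
M5
G0 X0.0000 Y0.0000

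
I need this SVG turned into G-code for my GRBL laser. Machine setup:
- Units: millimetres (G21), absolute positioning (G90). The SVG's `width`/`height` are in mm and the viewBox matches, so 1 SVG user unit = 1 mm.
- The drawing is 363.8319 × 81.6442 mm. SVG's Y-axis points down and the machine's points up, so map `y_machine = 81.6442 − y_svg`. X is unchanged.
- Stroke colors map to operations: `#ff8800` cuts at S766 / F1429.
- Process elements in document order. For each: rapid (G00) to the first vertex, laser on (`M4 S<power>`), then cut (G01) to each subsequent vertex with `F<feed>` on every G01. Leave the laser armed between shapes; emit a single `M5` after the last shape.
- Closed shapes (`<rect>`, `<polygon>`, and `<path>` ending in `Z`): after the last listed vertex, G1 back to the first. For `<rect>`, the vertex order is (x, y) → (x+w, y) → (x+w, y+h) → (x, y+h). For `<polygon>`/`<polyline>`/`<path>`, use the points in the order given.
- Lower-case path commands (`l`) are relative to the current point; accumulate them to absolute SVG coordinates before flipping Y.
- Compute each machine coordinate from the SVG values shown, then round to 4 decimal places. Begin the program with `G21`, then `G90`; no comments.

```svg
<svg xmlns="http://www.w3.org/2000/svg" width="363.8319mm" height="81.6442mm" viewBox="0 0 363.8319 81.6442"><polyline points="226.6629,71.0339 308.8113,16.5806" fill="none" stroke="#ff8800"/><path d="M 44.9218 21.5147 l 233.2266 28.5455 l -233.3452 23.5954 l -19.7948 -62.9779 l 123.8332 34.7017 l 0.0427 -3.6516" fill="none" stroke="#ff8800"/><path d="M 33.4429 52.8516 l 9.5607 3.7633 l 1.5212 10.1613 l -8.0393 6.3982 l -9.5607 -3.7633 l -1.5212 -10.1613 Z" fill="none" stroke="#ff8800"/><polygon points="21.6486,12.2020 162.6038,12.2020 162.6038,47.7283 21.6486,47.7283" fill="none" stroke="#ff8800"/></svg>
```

Since the viewBox matches the mm dimensions, user units are millimetres directly. The only transform is the Y-flip y_m = 81.6442 − y_svg.

Shape 1 is a line segment drawn with `<polyline>`. Its stroke #ff8800 means cut at S766, F1429. After flipping Y the toolpath is (226.6629,10.6103) → (308.8113,65.0636).

Shape 2 is a open polyline drawn with `<path>`. Its stroke #ff8800 means cut at S766, F1429. After flipping Y the toolpath is (44.9218,60.1295) → (278.1484,31.5840) → (44.8032,7.9886) → (25.0084,70.9665) → (148.8416,36.2648) → (148.8843,39.9164).

Shape 3 is a regular polygon drawn with `<path>`. Its stroke #ff8800 means cut at S766, F1429. After flipping Y the toolpath is (33.4429,28.7926) → (43.0036,25.0293) → (44.5248,14.8680) → (36.4855,8.4698) → (26.9248,12.2331) → (25.4036,22.3944) → (33.4429,28.7926), returning to the start.

Shape 4 is a rectangle drawn with `<polygon>`. Its stroke #ff8800 means cut at S766, F1429. After flipping Y the toolpath is (21.6486,69.4422) → (162.6038,69.4422) → (162.6038,33.9159) → (21.6486,33.9159) → (21.6486,69.4422), returning to the start.

G21
G90
G00 X226.6629 Y10.6103
M4 S766
G01 X308.8113 Y65.0636 F1429
G00 X44.9218 Y60.1295
M4 S766
G01 X278.1484 Y31.5840 F1429
G01 X44.8032 Y7.9886 F1429
G01 X25.0084 Y70.9665 F1429
G01 X148.8416 Y36.2648 F1429
G01 X148.8843 Y39.9164 F1429
G00 X33.4429 Y28.7926
M4 S766
G01 X43.0036 Y25.0293 F1429
G01 X44.5248 Y14.8680 F1429
G01 X36.4855 Y8.4698 F1429
G01 X26.9248 Y12.2331 F1429
G01 X25.4036 Y22.3944 F1429
G01 X33.4429 Y28.7926 F1429
G00 X21.6486 Y69.4422
M4 S766
G01 X162.6038 Y69.4422 F1429
G01 X162.6038 Y33.9159 F1429
G01 X21.6486 Y33.9159 F1429
G01 X21.6486 Y69.4422 F1429
M5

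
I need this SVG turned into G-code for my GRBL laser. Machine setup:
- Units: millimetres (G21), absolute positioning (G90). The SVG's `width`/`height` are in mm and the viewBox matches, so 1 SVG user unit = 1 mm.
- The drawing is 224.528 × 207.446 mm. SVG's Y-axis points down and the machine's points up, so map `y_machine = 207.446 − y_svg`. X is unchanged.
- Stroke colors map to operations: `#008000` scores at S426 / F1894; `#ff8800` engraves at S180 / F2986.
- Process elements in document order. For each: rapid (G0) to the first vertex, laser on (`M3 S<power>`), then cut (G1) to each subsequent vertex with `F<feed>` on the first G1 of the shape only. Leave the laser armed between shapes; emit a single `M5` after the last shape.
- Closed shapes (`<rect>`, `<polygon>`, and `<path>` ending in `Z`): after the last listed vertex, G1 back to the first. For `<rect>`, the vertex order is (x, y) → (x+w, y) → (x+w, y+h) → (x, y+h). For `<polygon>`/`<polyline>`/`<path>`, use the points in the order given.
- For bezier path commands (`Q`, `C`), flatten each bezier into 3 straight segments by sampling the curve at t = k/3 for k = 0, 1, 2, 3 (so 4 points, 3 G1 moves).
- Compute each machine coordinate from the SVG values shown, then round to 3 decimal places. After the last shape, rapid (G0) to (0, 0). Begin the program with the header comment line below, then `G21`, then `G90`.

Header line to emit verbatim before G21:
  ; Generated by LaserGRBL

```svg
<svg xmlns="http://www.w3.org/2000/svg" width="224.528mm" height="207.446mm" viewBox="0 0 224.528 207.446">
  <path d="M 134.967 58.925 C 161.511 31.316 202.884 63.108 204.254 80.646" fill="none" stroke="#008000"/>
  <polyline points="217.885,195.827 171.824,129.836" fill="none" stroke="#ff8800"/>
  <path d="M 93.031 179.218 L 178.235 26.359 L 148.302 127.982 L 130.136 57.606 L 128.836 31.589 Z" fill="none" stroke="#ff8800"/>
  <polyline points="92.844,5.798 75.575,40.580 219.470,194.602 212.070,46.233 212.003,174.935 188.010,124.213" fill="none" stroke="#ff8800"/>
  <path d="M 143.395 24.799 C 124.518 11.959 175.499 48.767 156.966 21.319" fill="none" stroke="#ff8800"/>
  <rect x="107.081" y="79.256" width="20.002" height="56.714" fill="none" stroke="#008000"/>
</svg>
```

; Generated by LaserGRBL
G21
G90
G0 X134.967 Y148.521
M3 S426
G1 X164.423 Y159.058 F1894
G1 X191.580 Y146.361
G1 X204.254 Y126.800
G0 X217.885 Y11.619
M3 S180
G1 X171.824 Y77.610 F2986
G0 X93.031 Y28.228
M3 S180
G1 X178.235 Y181.087 F2986
G1 X148.302 Y79.464
G1 X130.136 Y149.840
G1 X128.836 Y175.857
G1 X93.031 Y28.228
G0 X92.844 Y201.648
M3 S180
G1 X75.575 Y166.866 F2986
G1 X219.470 Y12.844
G1 X212.070 Y161.213
G1 X212.003 Y32.511
G1 X188.010 Y83.233
G0 X143.395 Y182.647
M3 S180
G1 X142.642 Y183.156 F2986
G1 X157.490 Y175.879
G1 X156.966 Y186.127
G0 X107.081 Y128.190
M3 S426
G1 X127.083 Y128.190 F1894
G1 X127.083 Y71.476
G1 X107.081 Y71.476
G1 X107.081 Y128.190
M5
G0 X0.000 Y0.000

Since the viewBox matches the mm dimensions, user units are millimetres directly. The only transform is the Y-flip y_m = 207.446 − y_svg.

Shape 1 is a cubic bezier drawn with `<path>`. Its stroke #008000 means score at S426, F1894. After flipping Y the toolpath is (134.967,148.521) → (164.423,159.058) → (191.580,146.361) → (204.254,126.800).

Shape 2 is a line segment drawn with `<polyline>`. Its stroke #ff8800 means engrave at S180, F2986. After flipping Y the toolpath is (217.885,11.619) → (171.824,77.610).

Shape 3 is a closed polygon drawn with `<path>`. Its stroke #ff8800 means engrave at S180, F2986. After flipping Y the toolpath is (93.031,28.228) → (178.235,181.087) → (148.302,79.464) → (130.136,149.840) → (128.836,175.857) → (93.031,28.228), returning to the start.

Shape 4 is a open polyline drawn with `<polyline>`. Its stroke #ff8800 means engrave at S180, F2986. After flipping Y the toolpath is (92.844,201.648) → (75.575,166.866) → (219.470,12.844) → (212.070,161.213) → (212.003,32.511) → (188.010,83.233).

Shape 5 is a cubic bezier drawn with `<path>`. Its stroke #ff8800 means engrave at S180, F2986. After flipping Y the toolpath is (143.395,182.647) → (142.642,183.156) → (157.490,175.879) → (156.966,186.127).

Shape 6 is a rectangle drawn with `<rect>`. Its stroke #008000 means score at S426, F1894. After flipping Y the toolpath is (107.081,128.190) → (127.083,128.190) → (127.083,71.476) → (107.081,71.476) → (107.081,128.190), returning to the start.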